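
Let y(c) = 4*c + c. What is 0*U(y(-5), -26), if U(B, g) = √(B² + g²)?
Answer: 0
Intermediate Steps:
y(c) = 5*c
0*U(y(-5), -26) = 0*√((5*(-5))² + (-26)²) = 0*√((-25)² + 676) = 0*√(625 + 676) = 0*√1301 = 0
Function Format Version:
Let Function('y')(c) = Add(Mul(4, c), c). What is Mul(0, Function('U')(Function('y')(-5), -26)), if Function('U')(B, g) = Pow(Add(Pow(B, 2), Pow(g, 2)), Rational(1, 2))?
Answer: 0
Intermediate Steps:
Function('y')(c) = Mul(5, c)
Mul(0, Function('U')(Function('y')(-5), -26)) = Mul(0, Pow(Add(Pow(Mul(5, -5), 2), Pow(-26, 2)), Rational(1, 2))) = Mul(0, Pow(Add(Pow(-25, 2), 676), Rational(1, 2))) = Mul(0, Pow(Add(625, 676), Rational(1, 2))) = Mul(0, Pow(1301, Rational(1, 2))) = 0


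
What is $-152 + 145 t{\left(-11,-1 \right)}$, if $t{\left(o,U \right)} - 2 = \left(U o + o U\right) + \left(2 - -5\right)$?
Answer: $4343$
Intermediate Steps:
$t{\left(o,U \right)} = 9 + 2 U o$ ($t{\left(o,U \right)} = 2 + \left(\left(U o + o U\right) + \left(2 - -5\right)\right) = 2 + \left(\left(U o + U o\right) + \left(2 + 5\right)\right) = 2 + \left(2 U o + 7\right) = 2 + \left(7 + 2 U o\right) = 9 + 2 U o$)
$-152 + 145 t{\left(-11,-1 \right)} = -152 + 145 \left(9 + 2 \left(-1\right) \left(-11\right)\right) = -152 + 145 \left(9 + 22\right) = -152 + 145 \cdot 31 = -152 + 4495 = 4343$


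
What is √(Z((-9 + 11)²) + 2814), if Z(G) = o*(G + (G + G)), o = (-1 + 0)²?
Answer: 3*√314 ≈ 53.160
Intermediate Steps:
o = 1 (o = (-1)² = 1)
Z(G) = 3*G (Z(G) = 1*(G + (G + G)) = 1*(G + 2*G) = 1*(3*G) = 3*G)
√(Z((-9 + 11)²) + 2814) = √(3*(-9 + 11)² + 2814) = √(3*2² + 2814) = √(3*4 + 2814) = √(12 + 2814) = √2826 = 3*√314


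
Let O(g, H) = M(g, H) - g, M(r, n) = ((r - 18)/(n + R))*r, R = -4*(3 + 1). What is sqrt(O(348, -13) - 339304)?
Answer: 2*I*sqrt(85903) ≈ 586.18*I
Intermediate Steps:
R = -16 (R = -4*4 = -16)
M(r, n) = r*(-18 + r)/(-16 + n) (M(r, n) = ((r - 18)/(n - 16))*r = ((-18 + r)/(-16 + n))*r = r*(-18 + r)/(-16 + n))
O(g, H) = -g + g*(-18 + g)/(-16 + H) (O(g, H) = g*(-18 + g)/(-16 + H) - g = -g + g*(-18 + g)/(-16 + H))
sqrt(O(348, -13) - 339304) = sqrt(348*(-2 + 348 - 1*(-13))/(-16 - 13) - 339304) = sqrt(348*(-2 + 348 + 13)/(-29) - 339304) = sqrt(348*(-1/29)*359 - 339304) = sqrt(-4308 - 339304) = sqrt(-343612) = 2*I*sqrt(85903)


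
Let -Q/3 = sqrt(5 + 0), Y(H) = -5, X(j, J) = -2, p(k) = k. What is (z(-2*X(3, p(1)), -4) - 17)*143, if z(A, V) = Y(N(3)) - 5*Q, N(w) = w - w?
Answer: -3146 + 2145*sqrt(5) ≈ 1650.4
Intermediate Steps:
N(w) = 0
Q = -3*sqrt(5) (Q = -3*sqrt(5 + 0) = -3*sqrt(5) ≈ -6.7082)
z(A, V) = -5 + 15*sqrt(5) (z(A, V) = -5 - (-15)*sqrt(5) = -5 + 15*sqrt(5))
(z(-2*X(3, p(1)), -4) - 17)*143 = ((-5 + 15*sqrt(5)) - 17)*143 = (-22 + 15*sqrt(5))*143 = -3146 + 2145*sqrt(5)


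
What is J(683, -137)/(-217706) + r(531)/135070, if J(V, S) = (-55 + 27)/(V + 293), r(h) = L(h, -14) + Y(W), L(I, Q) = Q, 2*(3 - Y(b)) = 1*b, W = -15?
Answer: -92487717/3587477029240 ≈ -2.5781e-5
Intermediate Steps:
Y(b) = 3 - b/2
r(h) = -7/2 (r(h) = -14 + (3 - ½*(-15)) = -14 + (3 + 15/2) = -14 + 21/2 = -7/2)
J(V, S) = -28/(293 + V)
J(683, -137)/(-217706) + r(531)/135070 = -28/(293 + 683)/(-217706) - 7/2/135070 = -28/976*(-1/217706) - 7/2*1/135070 = -28*1/976*(-1/217706) - 7/270140 = -7/244*(-1/217706) - 7/270140 = 7/53120264 - 7/270140 = -92487717/3587477029240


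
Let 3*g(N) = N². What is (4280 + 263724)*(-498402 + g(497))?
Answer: -334521788788/3 ≈ -1.1151e+11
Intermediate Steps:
g(N) = N²/3
(4280 + 263724)*(-498402 + g(497)) = (4280 + 263724)*(-498402 + (⅓)*497²) = 268004*(-498402 + (⅓)*247009) = 268004*(-498402 + 247009/3) = 268004*(-1248197/3) = -334521788788/3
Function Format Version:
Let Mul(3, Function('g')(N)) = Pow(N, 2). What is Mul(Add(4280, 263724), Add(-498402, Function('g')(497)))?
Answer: Rational(-334521788788, 3) ≈ -1.1151e+11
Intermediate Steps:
Function('g')(N) = Mul(Rational(1, 3), Pow(N, 2))
Mul(Add(4280, 263724), Add(-498402, Function('g')(497))) = Mul(Add(4280, 263724), Add(-498402, Mul(Rational(1, 3), Pow(497, 2)))) = Mul(268004, Add(-498402, Mul(Rational(1, 3), 247009))) = Mul(268004, Add(-498402, Rational(247009, 3))) = Mul(268004, Rational(-1248197, 3)) = Rational(-334521788788, 3)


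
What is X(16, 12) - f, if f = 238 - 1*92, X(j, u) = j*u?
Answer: 46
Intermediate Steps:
f = 146 (f = 238 - 92 = 146)
X(16, 12) - f = 16*12 - 1*146 = 192 - 146 = 46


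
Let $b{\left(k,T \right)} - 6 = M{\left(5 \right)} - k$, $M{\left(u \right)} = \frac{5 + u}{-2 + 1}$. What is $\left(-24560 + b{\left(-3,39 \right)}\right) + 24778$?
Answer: $217$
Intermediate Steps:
$M{\left(u \right)} = -5 - u$ ($M{\left(u \right)} = \frac{5 + u}{-1} = \left(5 + u\right) \left(-1\right) = -5 - u$)
$b{\left(k,T \right)} = -4 - k$ ($b{\left(k,T \right)} = 6 - \left(10 + k\right) = -4 - k$)
$\left(-24560 + b{\left(-3,39 \right)}\right) + 24778 = \left(-24560 - 1\right) + 24778 = -24561 + 24778 = 217$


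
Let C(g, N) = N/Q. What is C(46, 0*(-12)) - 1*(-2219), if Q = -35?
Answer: 2219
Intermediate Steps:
C(g, N) = -N/35 (C(g, N) = N/(-35) = N*(-1/35) = -N/35)
C(46, 0*(-12)) - 1*(-2219) = -0*(-12) - 1*(-2219) = -1/35*0 + 2219 = 0 + 2219 = 2219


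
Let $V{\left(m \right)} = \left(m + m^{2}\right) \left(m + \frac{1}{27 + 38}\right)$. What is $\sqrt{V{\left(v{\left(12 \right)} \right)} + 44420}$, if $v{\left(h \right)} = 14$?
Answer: $\frac{\sqrt{8004386}}{13} \approx 217.63$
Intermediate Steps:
$V{\left(m \right)} = \left(\frac{1}{65} + m\right) \left(m + m^{2}\right)$ ($V{\left(m \right)} = \left(m + m^{2}\right) \left(m + \frac{1}{65}\right) = \left(m + m^{2}\right) \left(\frac{1}{65} + m\right) = \left(\frac{1}{65} + m\right) \left(m + m^{2}\right)$)
$\sqrt{V{\left(v{\left(12 \right)} \right)} + 44420} = \sqrt{\frac{1}{65} \cdot 14 \left(1 + 65 \cdot 14^{2} + 66 \cdot 14\right) + 44420} = \sqrt{\frac{1}{65} \cdot 14 \left(1 + 65 \cdot 196 + 924\right) + 44420} = \sqrt{\frac{1}{65} \cdot 14 \left(1 + 12740 + 924\right) + 44420} = \sqrt{\frac{1}{65} \cdot 14 \cdot 13665 + 44420} = \sqrt{\frac{38262}{13} + 44420} = \sqrt{\frac{615722}{13}} = \frac{\sqrt{8004386}}{13}$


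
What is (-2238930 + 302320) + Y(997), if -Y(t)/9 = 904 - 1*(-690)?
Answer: -1950956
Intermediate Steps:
Y(t) = -14346 (Y(t) = -9*(904 - 1*(-690)) = -9*(904 + 690) = -9*1594 = -14346)
(-2238930 + 302320) + Y(997) = (-2238930 + 302320) - 14346 = -1936610 - 14346 = -1950956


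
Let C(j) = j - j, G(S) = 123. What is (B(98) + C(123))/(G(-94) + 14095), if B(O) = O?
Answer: 49/7109 ≈ 0.0068927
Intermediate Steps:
C(j) = 0
(B(98) + C(123))/(G(-94) + 14095) = (98 + 0)/(123 + 14095) = 98/14218 = 98*(1/14218) = 49/7109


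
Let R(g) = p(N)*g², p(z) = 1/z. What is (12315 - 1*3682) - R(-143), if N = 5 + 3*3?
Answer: 100413/14 ≈ 7172.4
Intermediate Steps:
N = 14 (N = 5 + 9 = 14)
R(g) = g²/14
(12315 - 1*3682) - R(-143) = (12315 - 1*3682) - (-143)²/14 = (12315 - 3682) - 20449/14 = 8633 - 1*20449/14 = 8633 - 20449/14 = 100413/14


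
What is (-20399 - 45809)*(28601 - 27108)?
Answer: -98848544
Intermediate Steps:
(-20399 - 45809)*(28601 - 27108) = -66208*1493 = -98848544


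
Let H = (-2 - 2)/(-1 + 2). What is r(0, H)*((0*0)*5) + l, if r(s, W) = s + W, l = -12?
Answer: -12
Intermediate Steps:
H = -4 (H = -4/1 = -4*1 = -4)
r(s, W) = W + s
r(0, H)*((0*0)*5) + l = (-4 + 0)*((0*0)*5) - 12 = -0*5 - 12 = -4*0 - 12 = 0 - 12 = -12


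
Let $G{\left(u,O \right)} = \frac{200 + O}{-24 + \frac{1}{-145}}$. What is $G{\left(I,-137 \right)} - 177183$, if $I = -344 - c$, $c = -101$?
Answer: $- \frac{616783158}{3481} \approx -1.7719 \cdot 10^{5}$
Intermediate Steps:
$I = -243$ ($I = -344 - -101 = -344 + 101 = -243$)
$G{\left(u,O \right)} = - \frac{29000}{3481} - \frac{145 O}{3481}$ ($G{\left(u,O \right)} = \frac{200 + O}{-24 - \frac{1}{145}} = \frac{200 + O}{- \frac{3481}{145}} = \left(200 + O\right) \left(- \frac{145}{3481}\right) = - \frac{29000}{3481} - \frac{145 O}{3481}$)
$G{\left(I,-137 \right)} - 177183 = \left(- \frac{29000}{3481} - - \frac{19865}{3481}\right) - 177183 = \left(- \frac{29000}{3481} + \frac{19865}{3481}\right) - 177183 = - \frac{9135}{3481} - 177183 = - \frac{616783158}{3481}$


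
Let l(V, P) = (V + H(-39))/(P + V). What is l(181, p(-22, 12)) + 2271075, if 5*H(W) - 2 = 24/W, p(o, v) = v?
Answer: 28490647658/12545 ≈ 2.2711e+6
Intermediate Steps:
H(W) = ⅖ + 24/(5*W) (H(W) = ⅖ + (24/W)/5 = ⅖ + 24/(5*W))
l(V, P) = (18/65 + V)/(P + V) (l(V, P) = (V + (⅖)*(12 - 39)/(-39))/(P + V) = (V + (⅖)*(-1/39)*(-27))/(P + V) = (V + 18/65)/(P + V) = (18/65 + V)/(P + V))
l(181, p(-22, 12)) + 2271075 = (18/65 + 181)/(12 + 181) + 2271075 = (11783/65)/193 + 2271075 = (1/193)*(11783/65) + 2271075 = 11783/12545 + 2271075 = 28490647658/12545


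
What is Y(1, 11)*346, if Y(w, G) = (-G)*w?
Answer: -3806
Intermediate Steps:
Y(w, G) = -G*w
Y(1, 11)*346 = -1*11*1*346 = -11*346 = -3806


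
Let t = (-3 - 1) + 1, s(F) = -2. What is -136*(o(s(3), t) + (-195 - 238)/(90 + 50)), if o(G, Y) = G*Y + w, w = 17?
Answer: -94758/35 ≈ -2707.4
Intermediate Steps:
t = -3 (t = -4 + 1 = -3)
o(G, Y) = 17 + G*Y (o(G, Y) = G*Y + 17 = 17 + G*Y)
-136*(o(s(3), t) + (-195 - 238)/(90 + 50)) = -136*((17 - 2*(-3)) + (-195 - 238)/(90 + 50)) = -136*((17 + 6) - 433/140) = -136*(23 - 433*1/140) = -136*(23 - 433/140) = -136*2787/140 = -94758/35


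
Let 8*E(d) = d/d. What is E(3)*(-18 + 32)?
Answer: 7/4 ≈ 1.7500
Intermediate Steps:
E(d) = ⅛ (E(d) = (d/d)/8 = (⅛)*1 = ⅛)
E(3)*(-18 + 32) = (-18 + 32)/8 = (⅛)*14 = 7/4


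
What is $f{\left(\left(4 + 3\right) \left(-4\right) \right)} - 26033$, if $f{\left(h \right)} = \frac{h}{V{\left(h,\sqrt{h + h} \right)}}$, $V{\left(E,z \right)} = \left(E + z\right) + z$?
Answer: $- \frac{234290}{9} + \frac{i \sqrt{14}}{9} \approx -26032.0 + 0.41574 i$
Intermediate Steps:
$V{\left(E,z \right)} = E + 2 z$
$f{\left(h \right)} = \frac{h}{h + 2 \sqrt{2} \sqrt{h}}$ ($f{\left(h \right)} = \frac{h}{h + 2 \sqrt{h + h}} = \frac{h}{h + 2 \sqrt{2 h}} = \frac{h}{h + 2 \sqrt{2} \sqrt{h}}$)
$f{\left(\left(4 + 3\right) \left(-4\right) \right)} - 26033 = \frac{\left(4 + 3\right) \left(-4\right)}{\left(4 + 3\right) \left(-4\right) + 2 \sqrt{2} \sqrt{\left(4 + 3\right) \left(-4\right)}} - 26033 = \frac{7 \left(-4\right)}{7 \left(-4\right) + 2 \sqrt{2} \sqrt{7 \left(-4\right)}} - 26033 = - \frac{28}{-28 + 2 \sqrt{2} \sqrt{-28}} - 26033 = - \frac{28}{-28 + 2 \sqrt{2} \cdot 2 i \sqrt{7}} - 26033 = - \frac{28}{-28 + 4 i \sqrt{14}} - 26033 = -26033 - \frac{28}{-28 + 4 i \sqrt{14}}$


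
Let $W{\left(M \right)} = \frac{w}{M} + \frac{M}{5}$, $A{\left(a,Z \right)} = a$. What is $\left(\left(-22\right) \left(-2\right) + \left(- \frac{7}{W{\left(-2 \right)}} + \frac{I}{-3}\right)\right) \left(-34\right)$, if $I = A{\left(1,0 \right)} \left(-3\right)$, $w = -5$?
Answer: $- \frac{4250}{3} \approx -1416.7$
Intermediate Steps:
$I = -3$ ($I = 1 \left(-3\right) = -3$)
$W{\left(M \right)} = - \frac{5}{M} + \frac{M}{5}$
$\left(\left(-22\right) \left(-2\right) + \left(- \frac{7}{W{\left(-2 \right)}} + \frac{I}{-3}\right)\right) \left(-34\right) = \left(\left(-22\right) \left(-2\right) - \left(-1 + \frac{7}{- \frac{5}{-2} + \frac{1}{5} \left(-2\right)}\right)\right) \left(-34\right) = \left(44 - \left(-1 + \frac{7}{\left(-5\right) \left(- \frac{1}{2}\right) - \frac{2}{5}}\right)\right) \left(-34\right) = \left(44 + \left(- \frac{7}{\frac{5}{2} - \frac{2}{5}} + 1\right)\right) \left(-34\right) = \left(44 + \left(- \frac{7}{\frac{21}{10}} + 1\right)\right) \left(-34\right) = \left(44 + \left(\left(-7\right) \frac{10}{21} + 1\right)\right) \left(-34\right) = \left(44 + \left(- \frac{10}{3} + 1\right)\right) \left(-34\right) = \left(44 - \frac{7}{3}\right) \left(-34\right) = \frac{125}{3} \left(-34\right) = - \frac{4250}{3}$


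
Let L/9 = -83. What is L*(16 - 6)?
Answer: -7470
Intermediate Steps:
L = -747 (L = 9*(-83) = -747)
L*(16 - 6) = -747*(16 - 6) = -747*10 = -7470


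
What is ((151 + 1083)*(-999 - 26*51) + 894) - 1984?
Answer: -2870140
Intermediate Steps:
((151 + 1083)*(-999 - 26*51) + 894) - 1984 = (1234*(-999 - 1326) + 894) - 1984 = (1234*(-2325) + 894) - 1984 = (-2869050 + 894) - 1984 = -2868156 - 1984 = -2870140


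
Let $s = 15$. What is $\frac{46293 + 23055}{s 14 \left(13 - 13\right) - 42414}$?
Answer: $- \frac{11558}{7069} \approx -1.635$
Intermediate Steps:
$\frac{46293 + 23055}{s 14 \left(13 - 13\right) - 42414} = \frac{46293 + 23055}{15 \cdot 14 \left(13 - 13\right) - 42414} = \frac{69348}{15 \cdot 14 \cdot 0 - 42414} = \frac{69348}{15 \cdot 0 - 42414} = \frac{69348}{0 - 42414} = \frac{69348}{-42414} = 69348 \left(- \frac{1}{42414}\right) = - \frac{11558}{7069}$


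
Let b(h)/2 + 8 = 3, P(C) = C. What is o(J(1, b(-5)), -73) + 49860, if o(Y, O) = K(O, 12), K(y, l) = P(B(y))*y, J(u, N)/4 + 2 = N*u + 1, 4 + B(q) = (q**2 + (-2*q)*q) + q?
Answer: 444498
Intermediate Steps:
B(q) = -4 + q - q**2 (B(q) = -4 + ((q**2 + (-2*q)*q) + q) = -4 + ((q**2 - 2*q**2) + q) = -4 + (-q**2 + q) = -4 + (q - q**2) = -4 + q - q**2)
b(h) = -10 (b(h) = -16 + 2*3 = -16 + 6 = -10)
J(u, N) = -4 + 4*N*u (J(u, N) = -8 + 4*(N*u + 1) = -8 + 4*(1 + N*u) = -8 + (4 + 4*N*u) = -4 + 4*N*u)
K(y, l) = y*(-4 + y - y**2) (K(y, l) = (-4 + y - y**2)*y = y*(-4 + y - y**2))
o(Y, O) = O*(-4 + O - O**2)
o(J(1, b(-5)), -73) + 49860 = -73*(-4 - 73 - 1*(-73)**2) + 49860 = -73*(-4 - 73 - 1*5329) + 49860 = -73*(-4 - 73 - 5329) + 49860 = -73*(-5406) + 49860 = 394638 + 49860 = 444498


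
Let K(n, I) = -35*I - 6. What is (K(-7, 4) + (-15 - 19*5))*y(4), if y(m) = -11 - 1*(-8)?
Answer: 768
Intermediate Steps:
K(n, I) = -6 - 35*I
y(m) = -3 (y(m) = -11 + 8 = -3)
(K(-7, 4) + (-15 - 19*5))*y(4) = ((-6 - 35*4) + (-15 - 19*5))*(-3) = ((-6 - 140) + (-15 - 95))*(-3) = (-146 - 110)*(-3) = -256*(-3) = 768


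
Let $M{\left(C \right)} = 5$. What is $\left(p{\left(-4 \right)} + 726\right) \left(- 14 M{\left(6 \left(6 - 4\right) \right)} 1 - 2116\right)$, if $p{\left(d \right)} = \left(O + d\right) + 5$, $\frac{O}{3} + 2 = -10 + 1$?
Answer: $-1517084$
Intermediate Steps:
$O = -33$ ($O = -6 + 3 \left(-10 + 1\right) = -6 + 3 \left(-9\right) = -6 - 27 = -33$)
$p{\left(d \right)} = -28 + d$ ($p{\left(d \right)} = \left(-33 + d\right) + 5 = -28 + d$)
$\left(p{\left(-4 \right)} + 726\right) \left(- 14 M{\left(6 \left(6 - 4\right) \right)} 1 - 2116\right) = \left(\left(-28 - 4\right) + 726\right) \left(\left(-14\right) 5 \cdot 1 - 2116\right) = \left(-32 + 726\right) \left(\left(-70\right) 1 - 2116\right) = 694 \left(-70 - 2116\right) = 694 \left(-2186\right) = -1517084$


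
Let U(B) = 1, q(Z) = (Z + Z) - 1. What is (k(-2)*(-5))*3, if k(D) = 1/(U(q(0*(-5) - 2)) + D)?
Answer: 15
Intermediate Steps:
q(Z) = -1 + 2*Z (q(Z) = 2*Z - 1 = -1 + 2*Z)
k(D) = 1/(1 + D)
(k(-2)*(-5))*3 = (-5/(1 - 2))*3 = (-5/(-1))*3 = -1*(-5)*3 = 5*3 = 15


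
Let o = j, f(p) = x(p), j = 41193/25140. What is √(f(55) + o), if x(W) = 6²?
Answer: √660786045/4190 ≈ 6.1350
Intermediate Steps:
x(W) = 36
j = 13731/8380 (j = 41193*(1/25140) = 13731/8380 ≈ 1.6385)
f(p) = 36
o = 13731/8380 ≈ 1.6385
√(f(55) + o) = √(36 + 13731/8380) = √(315411/8380) = √660786045/4190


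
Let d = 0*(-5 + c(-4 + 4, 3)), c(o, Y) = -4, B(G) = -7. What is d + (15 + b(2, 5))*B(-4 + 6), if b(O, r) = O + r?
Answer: -154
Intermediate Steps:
d = 0 (d = 0*(-5 - 4) = 0*(-9) = 0)
d + (15 + b(2, 5))*B(-4 + 6) = 0 + (15 + (2 + 5))*(-7) = 0 + (15 + 7)*(-7) = 0 + 22*(-7) = 0 - 154 = -154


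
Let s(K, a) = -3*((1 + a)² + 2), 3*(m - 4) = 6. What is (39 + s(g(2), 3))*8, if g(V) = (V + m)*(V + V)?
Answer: -120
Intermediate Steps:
m = 6 (m = 4 + (⅓)*6 = 4 + 2 = 6)
g(V) = 2*V*(6 + V) (g(V) = (V + 6)*(V + V) = (6 + V)*(2*V) = 2*V*(6 + V))
s(K, a) = -6 - 3*(1 + a)² (s(K, a) = -3*(2 + (1 + a)²) = -6 - 3*(1 + a)²)
(39 + s(g(2), 3))*8 = (39 + (-6 - 3*(1 + 3)²))*8 = (39 + (-6 - 3*4²))*8 = (39 + (-6 - 3*16))*8 = (39 + (-6 - 48))*8 = (39 - 54)*8 = -15*8 = -120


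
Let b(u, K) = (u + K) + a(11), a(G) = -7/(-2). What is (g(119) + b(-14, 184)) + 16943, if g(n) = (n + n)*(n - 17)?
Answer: 82785/2 ≈ 41393.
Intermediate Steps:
g(n) = 2*n*(-17 + n) (g(n) = (2*n)*(-17 + n) = 2*n*(-17 + n))
a(G) = 7/2 (a(G) = -7*(-½) = 7/2)
b(u, K) = 7/2 + K + u (b(u, K) = (u + K) + 7/2 = (K + u) + 7/2 = 7/2 + K + u)
(g(119) + b(-14, 184)) + 16943 = (2*119*(-17 + 119) + (7/2 + 184 - 14)) + 16943 = (2*119*102 + 347/2) + 16943 = (24276 + 347/2) + 16943 = 48899/2 + 16943 = 82785/2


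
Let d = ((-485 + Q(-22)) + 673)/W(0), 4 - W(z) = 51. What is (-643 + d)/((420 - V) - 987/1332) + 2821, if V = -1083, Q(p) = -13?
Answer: 88422430937/31349141 ≈ 2820.6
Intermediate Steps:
W(z) = -47 (W(z) = 4 - 1*51 = 4 - 51 = -47)
d = -175/47 (d = ((-485 - 13) + 673)/(-47) = (-498 + 673)*(-1/47) = 175*(-1/47) = -175/47 ≈ -3.7234)
(-643 + d)/((420 - V) - 987/1332) + 2821 = (-643 - 175/47)/((420 - 1*(-1083)) - 987/1332) + 2821 = -30396/(47*((420 + 1083) - 987*1/1332)) + 2821 = -30396/(47*(1503 - 329/444)) + 2821 = -30396/(47*667003/444) + 2821 = -30396/47*444/667003 + 2821 = -13495824/31349141 + 2821 = 88422430937/31349141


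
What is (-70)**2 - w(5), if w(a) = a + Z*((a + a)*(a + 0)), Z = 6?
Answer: 4595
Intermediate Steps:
w(a) = a + 12*a**2 (w(a) = a + 6*((a + a)*(a + 0)) = a + 6*((2*a)*a) = a + 6*(2*a**2) = a + 12*a**2)
(-70)**2 - w(5) = (-70)**2 - 5*(1 + 12*5) = 4900 - 5*(1 + 60) = 4900 - 5*61 = 4900 - 1*305 = 4900 - 305 = 4595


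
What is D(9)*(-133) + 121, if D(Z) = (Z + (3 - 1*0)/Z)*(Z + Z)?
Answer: -22223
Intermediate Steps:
D(Z) = 2*Z*(Z + 3/Z) (D(Z) = (Z + (3 + 0)/Z)*(2*Z) = (Z + 3/Z)*(2*Z) = 2*Z*(Z + 3/Z))
D(9)*(-133) + 121 = (6 + 2*9²)*(-133) + 121 = (6 + 2*81)*(-133) + 121 = (6 + 162)*(-133) + 121 = 168*(-133) + 121 = -22344 + 121 = -22223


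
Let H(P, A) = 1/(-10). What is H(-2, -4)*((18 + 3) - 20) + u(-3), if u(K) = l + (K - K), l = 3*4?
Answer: 119/10 ≈ 11.900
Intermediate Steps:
l = 12
u(K) = 12 (u(K) = 12 + (K - K) = 12 + 0 = 12)
H(P, A) = -1/10 (H(P, A) = 1*(-1/10) = -1/10)
H(-2, -4)*((18 + 3) - 20) + u(-3) = -((18 + 3) - 20)/10 + 12 = -(21 - 20)/10 + 12 = -1/10*1 + 12 = -1/10 + 12 = 119/10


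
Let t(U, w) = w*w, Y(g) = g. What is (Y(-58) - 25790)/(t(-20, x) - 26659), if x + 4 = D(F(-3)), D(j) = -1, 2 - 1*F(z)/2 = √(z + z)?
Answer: 4308/4439 ≈ 0.97049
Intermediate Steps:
F(z) = 4 - 2*√2*√z (F(z) = 4 - 2*√(z + z) = 4 - 2*√2*√z)
x = -5 (x = -4 - 1 = -5)
t(U, w) = w²
(Y(-58) - 25790)/(t(-20, x) - 26659) = (-58 - 25790)/((-5)² - 26659) = -25848/(25 - 26659) = -25848/(-26634) = -25848*(-1/26634) = 4308/4439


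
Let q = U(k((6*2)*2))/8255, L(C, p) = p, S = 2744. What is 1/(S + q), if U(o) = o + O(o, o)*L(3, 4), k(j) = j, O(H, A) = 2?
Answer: 8255/22651752 ≈ 0.00036443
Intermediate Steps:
U(o) = 8 + o (U(o) = o + 2*4 = o + 8 = 8 + o)
q = 32/8255 (q = (8 + (6*2)*2)/8255 = (8 + 12*2)*(1/8255) = (8 + 24)*(1/8255) = 32*(1/8255) = 32/8255 ≈ 0.0038764)
1/(S + q) = 1/(2744 + 32/8255) = 1/(22651752/8255) = 8255/22651752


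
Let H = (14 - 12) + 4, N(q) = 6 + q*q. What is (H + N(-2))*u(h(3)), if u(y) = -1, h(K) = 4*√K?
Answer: -16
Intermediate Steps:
N(q) = 6 + q²
H = 6 (H = 2 + 4 = 6)
(H + N(-2))*u(h(3)) = (6 + (6 + (-2)²))*(-1) = (6 + (6 + 4))*(-1) = (6 + 10)*(-1) = 16*(-1) = -16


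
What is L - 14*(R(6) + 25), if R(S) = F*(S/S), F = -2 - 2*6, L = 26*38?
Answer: 834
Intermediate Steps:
L = 988
F = -14 (F = -2 - 12 = -14)
R(S) = -14 (R(S) = -14*S/S = -14*1 = -14)
L - 14*(R(6) + 25) = 988 - 14*(-14 + 25) = 988 - 14*11 = 988 - 1*154 = 988 - 154 = 834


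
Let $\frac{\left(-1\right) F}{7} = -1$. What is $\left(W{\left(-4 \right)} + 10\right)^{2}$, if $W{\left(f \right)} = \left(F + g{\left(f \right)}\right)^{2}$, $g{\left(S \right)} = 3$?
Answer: $12100$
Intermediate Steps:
$F = 7$ ($F = \left(-7\right) \left(-1\right) = 7$)
$W{\left(f \right)} = 100$ ($W{\left(f \right)} = \left(7 + 3\right)^{2} = 10^{2} = 100$)
$\left(W{\left(-4 \right)} + 10\right)^{2} = \left(100 + 10\right)^{2} = 110^{2} = 12100$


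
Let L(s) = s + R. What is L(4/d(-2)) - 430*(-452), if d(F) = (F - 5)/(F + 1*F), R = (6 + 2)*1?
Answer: 1360592/7 ≈ 1.9437e+5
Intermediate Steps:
R = 8 (R = 8*1 = 8)
d(F) = (-5 + F)/(2*F) (d(F) = (-5 + F)/(F + F) = (-5 + F)/((2*F)) = (-5 + F)*(1/(2*F)) = (-5 + F)/(2*F))
L(s) = 8 + s (L(s) = s + 8 = 8 + s)
L(4/d(-2)) - 430*(-452) = (8 + 4/(((½)*(-5 - 2)/(-2)))) - 430*(-452) = (8 + 4/(((½)*(-½)*(-7)))) + 194360 = (8 + 4/(7/4)) + 194360 = (8 + 4*(4/7)) + 194360 = (8 + 16/7) + 194360 = 72/7 + 194360 = 1360592/7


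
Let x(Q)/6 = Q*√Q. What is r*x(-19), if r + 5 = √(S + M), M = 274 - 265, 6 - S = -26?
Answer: 114*I*√19*(5 - √41) ≈ -697.23*I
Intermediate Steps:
x(Q) = 6*Q^(3/2) (x(Q) = 6*(Q*√Q) = 6*Q^(3/2))
S = 32 (S = 6 - 1*(-26) = 6 + 26 = 32)
M = 9
r = -5 + √41 (r = -5 + √(32 + 9) = -5 + √41 ≈ 1.4031)
r*x(-19) = (-5 + √41)*(6*(-19)^(3/2)) = (-5 + √41)*(6*(-19*I*√19)) = (-5 + √41)*(-114*I*√19) = -114*I*√19*(-5 + √41)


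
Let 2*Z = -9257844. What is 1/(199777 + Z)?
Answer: -1/4429145 ≈ -2.2578e-7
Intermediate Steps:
Z = -4628922 (Z = (½)*(-9257844) = -4628922)
1/(199777 + Z) = 1/(199777 - 4628922) = 1/(-4429145) = -1/4429145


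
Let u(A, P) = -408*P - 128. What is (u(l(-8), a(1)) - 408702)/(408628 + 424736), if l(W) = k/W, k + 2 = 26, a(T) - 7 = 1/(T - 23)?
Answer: -323453/654786 ≈ -0.49398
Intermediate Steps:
a(T) = 7 + 1/(-23 + T) (a(T) = 7 + 1/(T - 23) = 7 + 1/(-23 + T))
k = 24 (k = -2 + 26 = 24)
l(W) = 24/W
u(A, P) = -128 - 408*P
(u(l(-8), a(1)) - 408702)/(408628 + 424736) = ((-128 - 408*(-160 + 7*1)/(-23 + 1)) - 408702)/(408628 + 424736) = ((-128 - 408*(-160 + 7)/(-22)) - 408702)/833364 = ((-128 - (-204)*(-153)/11) - 408702)*(1/833364) = ((-128 - 408*153/22) - 408702)*(1/833364) = ((-128 - 31212/11) - 408702)*(1/833364) = (-32620/11 - 408702)*(1/833364) = -4528342/11*1/833364 = -323453/654786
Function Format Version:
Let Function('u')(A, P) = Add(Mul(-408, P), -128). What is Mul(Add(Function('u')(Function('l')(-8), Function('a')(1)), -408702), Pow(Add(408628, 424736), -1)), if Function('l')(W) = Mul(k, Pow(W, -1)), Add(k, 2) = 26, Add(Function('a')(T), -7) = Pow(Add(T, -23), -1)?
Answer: Rational(-323453, 654786) ≈ -0.49398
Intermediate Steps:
Function('a')(T) = Add(7, Pow(Add(-23, T), -1)) (Function('a')(T) = Add(7, Pow(Add(T, -23), -1)) = Add(7, Pow(Add(-23, T), -1)))
k = 24 (k = Add(-2, 26) = 24)
Function('l')(W) = Mul(24, Pow(W, -1))
Function('u')(A, P) = Add(-128, Mul(-408, P))
Mul(Add(Function('u')(Function('l')(-8), Function('a')(1)), -408702), Pow(Add(408628, 424736), -1)) = Mul(Add(Add(-128, Mul(-408, Mul(Pow(Add(-23, 1), -1), Add(-160, Mul(7, 1))))), -408702), Pow(Add(408628, 424736), -1)) = Mul(Add(Add(-128, Mul(-408, Mul(Pow(-22, -1), Add(-160, 7)))), -408702), Pow(833364, -1)) = Mul(Add(Add(-128, Mul(-408, Mul(Rational(-1, 22), -153))), -408702), Rational(1, 833364)) = Mul(Add(Add(-128, Mul(-408, Rational(153, 22))), -408702), Rational(1, 833364)) = Mul(Add(Add(-128, Rational(-31212, 11)), -408702), Rational(1, 833364)) = Mul(Add(Rational(-32620, 11), -408702), Rational(1, 833364)) = Mul(Rational(-4528342, 11), Rational(1, 833364)) = Rational(-323453, 654786)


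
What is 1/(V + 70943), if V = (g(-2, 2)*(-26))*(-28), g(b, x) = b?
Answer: 1/69487 ≈ 1.4391e-5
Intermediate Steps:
V = -1456 (V = -2*(-26)*(-28) = 52*(-28) = -1456)
1/(V + 70943) = 1/(-1456 + 70943) = 1/69487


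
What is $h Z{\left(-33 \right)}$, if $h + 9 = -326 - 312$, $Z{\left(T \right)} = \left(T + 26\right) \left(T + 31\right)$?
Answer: $-9058$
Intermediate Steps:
$Z{\left(T \right)} = \left(26 + T\right) \left(31 + T\right)$
$h = -647$ ($h = -9 - 638 = -647$)
$h Z{\left(-33 \right)} = - 647 \left(806 + \left(-33\right)^{2} + 57 \left(-33\right)\right) = - 647 \left(806 + 1089 - 1881\right) = \left(-647\right) 14 = -9058$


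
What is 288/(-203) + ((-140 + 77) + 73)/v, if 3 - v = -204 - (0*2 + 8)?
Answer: -11978/8729 ≈ -1.3722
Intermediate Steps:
v = 215 (v = 3 - (-204 - (0*2 + 8)) = 3 - (-204 - (0 + 8)) = 3 - (-204 - 1*8) = 3 - (-204 - 8) = 3 - 1*(-212) = 3 + 212 = 215)
288/(-203) + ((-140 + 77) + 73)/v = 288/(-203) + ((-140 + 77) + 73)/215 = 288*(-1/203) + (-63 + 73)*(1/215) = -288/203 + 10*(1/215) = -288/203 + 2/43 = -11978/8729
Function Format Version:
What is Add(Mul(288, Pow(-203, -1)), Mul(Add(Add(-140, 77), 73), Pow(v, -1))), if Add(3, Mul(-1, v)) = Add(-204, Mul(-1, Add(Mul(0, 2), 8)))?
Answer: Rational(-11978, 8729) ≈ -1.3722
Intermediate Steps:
v = 215 (v = Add(3, Mul(-1, Add(-204, Mul(-1, Add(Mul(0, 2), 8))))) = Add(3, Mul(-1, Add(-204, Mul(-1, Add(0, 8))))) = Add(3, Mul(-1, Add(-204, Mul(-1, 8)))) = Add(3, Mul(-1, Add(-204, -8))) = Add(3, Mul(-1, -212)) = Add(3, 212) = 215)
Add(Mul(288, Pow(-203, -1)), Mul(Add(Add(-140, 77), 73), Pow(v, -1))) = Add(Mul(288, Pow(-203, -1)), Mul(Add(Add(-140, 77), 73), Pow(215, -1))) = Add(Mul(288, Rational(-1, 203)), Mul(Add(-63, 73), Rational(1, 215))) = Add(Rational(-288, 203), Mul(10, Rational(1, 215))) = Add(Rational(-288, 203), Rational(2, 43)) = Rational(-11978, 8729)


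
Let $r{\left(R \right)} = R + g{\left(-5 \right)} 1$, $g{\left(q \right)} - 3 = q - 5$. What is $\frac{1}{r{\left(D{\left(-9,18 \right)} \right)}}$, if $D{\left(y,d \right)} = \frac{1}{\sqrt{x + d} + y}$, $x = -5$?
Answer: $- \frac{485}{3459} + \frac{\sqrt{13}}{3459} \approx -0.13917$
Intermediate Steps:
$g{\left(q \right)} = -2 + q$ ($g{\left(q \right)} = 3 + \left(q - 5\right) = 3 + \left(-5 + q\right) = -2 + q$)
$D{\left(y,d \right)} = \frac{1}{y + \sqrt{-5 + d}}$ ($D{\left(y,d \right)} = \frac{1}{\sqrt{-5 + d} + y} = \frac{1}{y + \sqrt{-5 + d}}$)
$r{\left(R \right)} = -7 + R$ ($r{\left(R \right)} = R + \left(-2 - 5\right) 1 = R - 7 = -7 + R$)
$\frac{1}{r{\left(D{\left(-9,18 \right)} \right)}} = \frac{1}{-7 + \frac{1}{-9 + \sqrt{-5 + 18}}} = \frac{1}{-7 + \frac{1}{-9 + \sqrt{13}}}$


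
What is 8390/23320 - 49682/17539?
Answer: -101143203/40900948 ≈ -2.4729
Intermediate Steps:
8390/23320 - 49682/17539 = 8390*(1/23320) - 49682*1/17539 = 839/2332 - 49682/17539 = -101143203/40900948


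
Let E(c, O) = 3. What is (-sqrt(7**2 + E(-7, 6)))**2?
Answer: 52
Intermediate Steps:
(-sqrt(7**2 + E(-7, 6)))**2 = (-sqrt(7**2 + 3))**2 = (-sqrt(49 + 3))**2 = (-sqrt(52))**2 = (-2*sqrt(13))**2 = 52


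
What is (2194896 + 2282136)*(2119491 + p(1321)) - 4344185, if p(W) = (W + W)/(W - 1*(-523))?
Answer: 4374443337568583/461 ≈ 9.4890e+12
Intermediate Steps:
p(W) = 2*W/(523 + W) (p(W) = (2*W)/(W + 523) = (2*W)/(523 + W) = 2*W/(523 + W))
(2194896 + 2282136)*(2119491 + p(1321)) - 4344185 = (2194896 + 2282136)*(2119491 + 2*1321/(523 + 1321)) - 4344185 = 4477032*(2119491 + 2*1321/1844) - 4344185 = 4477032*(2119491 + 2*1321*(1/1844)) - 4344185 = 4477032*(2119491 + 1321/922) - 4344185 = 4477032*(1954172023/922) - 4344185 = 4374445340237868/461 - 4344185 = 4374443337568583/461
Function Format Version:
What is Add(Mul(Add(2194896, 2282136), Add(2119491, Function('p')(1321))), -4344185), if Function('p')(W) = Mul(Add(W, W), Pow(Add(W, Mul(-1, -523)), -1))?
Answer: Rational(4374443337568583, 461) ≈ 9.4890e+12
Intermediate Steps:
Function('p')(W) = Mul(2, W, Pow(Add(523, W), -1)) (Function('p')(W) = Mul(Mul(2, W), Pow(Add(W, 523), -1)) = Mul(Mul(2, W), Pow(Add(523, W), -1)) = Mul(2, W, Pow(Add(523, W), -1)))
Add(Mul(Add(2194896, 2282136), Add(2119491, Function('p')(1321))), -4344185) = Add(Mul(Add(2194896, 2282136), Add(2119491, Mul(2, 1321, Pow(Add(523, 1321), -1)))), -4344185) = Add(Mul(4477032, Add(2119491, Mul(2, 1321, Pow(1844, -1)))), -4344185) = Add(Mul(4477032, Add(2119491, Mul(2, 1321, Rational(1, 1844)))), -4344185) = Add(Mul(4477032, Add(2119491, Rational(1321, 922))), -4344185) = Add(Mul(4477032, Rational(1954172023, 922)), -4344185) = Add(Rational(4374445340237868, 461), -4344185) = Rational(4374443337568583, 461)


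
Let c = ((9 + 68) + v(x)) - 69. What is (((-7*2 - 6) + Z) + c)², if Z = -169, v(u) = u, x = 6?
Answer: 30625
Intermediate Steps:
c = 14 (c = ((9 + 68) + 6) - 69 = (77 + 6) - 69 = 83 - 69 = 14)
(((-7*2 - 6) + Z) + c)² = (((-7*2 - 6) - 169) + 14)² = (((-14 - 6) - 169) + 14)² = ((-20 - 169) + 14)² = (-189 + 14)² = (-175)² = 30625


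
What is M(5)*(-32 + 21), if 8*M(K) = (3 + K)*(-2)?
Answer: 22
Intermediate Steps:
M(K) = -¾ - K/4 (M(K) = ((3 + K)*(-2))/8 = (-6 - 2*K)/8 = -¾ - K/4)
M(5)*(-32 + 21) = (-¾ - ¼*5)*(-32 + 21) = (-¾ - 5/4)*(-11) = -2*(-11) = 22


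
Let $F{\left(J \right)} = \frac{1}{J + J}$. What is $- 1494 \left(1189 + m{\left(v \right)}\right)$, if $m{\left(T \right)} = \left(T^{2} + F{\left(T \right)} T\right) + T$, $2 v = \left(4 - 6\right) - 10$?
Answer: $-1821933$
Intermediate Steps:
$F{\left(J \right)} = \frac{1}{2 J}$
$v = -6$ ($v = \frac{\left(4 - 6\right) - 10}{2} = \frac{-2 - 10}{2} = \frac{1}{2} \left(-12\right) = -6$)
$m{\left(T \right)} = \frac{1}{2} + T + T^{2}$ ($m{\left(T \right)} = \left(T^{2} + \frac{1}{2 T} T\right) + T = \left(T^{2} + \frac{1}{2}\right) + T = \left(\frac{1}{2} + T^{2}\right) + T = \frac{1}{2} + T + T^{2}$)
$- 1494 \left(1189 + m{\left(v \right)}\right) = - 1494 \left(1189 + \left(\frac{1}{2} - 6 + \left(-6\right)^{2}\right)\right) = - 1494 \left(1189 + \left(\frac{1}{2} - 6 + 36\right)\right) = - 1494 \left(1189 + \frac{61}{2}\right) = \left(-1494\right) \frac{2439}{2} = -1821933$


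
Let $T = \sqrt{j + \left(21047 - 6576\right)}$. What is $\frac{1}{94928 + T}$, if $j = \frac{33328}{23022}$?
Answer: $\frac{1092716208}{103729197600679} - \frac{3 \sqrt{213071609255}}{103729197600679} \approx 1.0521 \cdot 10^{-5}$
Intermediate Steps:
$j = \frac{16664}{11511}$ ($j = 33328 \cdot \frac{1}{23022} = \frac{16664}{11511} \approx 1.4477$)
$T = \frac{\sqrt{213071609255}}{3837}$ ($T = \sqrt{\frac{16664}{11511} + \left(21047 - 6576\right)} = \sqrt{\frac{16664}{11511} + 14471} = \sqrt{\frac{166592345}{11511}} = \frac{\sqrt{213071609255}}{3837} \approx 120.3$)
$\frac{1}{94928 + T} = \frac{1}{94928 + \frac{\sqrt{213071609255}}{3837}}$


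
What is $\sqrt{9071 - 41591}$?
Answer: $2 i \sqrt{8130} \approx 180.33 i$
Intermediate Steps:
$\sqrt{9071 - 41591} = \sqrt{-32520} = 2 i \sqrt{8130}$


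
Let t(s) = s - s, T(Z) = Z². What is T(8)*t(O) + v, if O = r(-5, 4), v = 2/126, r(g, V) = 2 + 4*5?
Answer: 1/63 ≈ 0.015873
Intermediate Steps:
r(g, V) = 22 (r(g, V) = 2 + 20 = 22)
v = 1/63 (v = 2*(1/126) = 1/63 ≈ 0.015873)
O = 22
t(s) = 0
T(8)*t(O) + v = 8²*0 + 1/63 = 64*0 + 1/63 = 0 + 1/63 = 1/63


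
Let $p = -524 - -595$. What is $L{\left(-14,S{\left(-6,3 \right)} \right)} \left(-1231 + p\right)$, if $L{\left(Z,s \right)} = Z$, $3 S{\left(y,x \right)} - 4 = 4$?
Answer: $16240$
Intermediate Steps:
$S{\left(y,x \right)} = \frac{8}{3}$ ($S{\left(y,x \right)} = \frac{4}{3} + \frac{1}{3} \cdot 4 = \frac{4}{3} + \frac{4}{3} = \frac{8}{3}$)
$p = 71$ ($p = -524 + 595 = 71$)
$L{\left(-14,S{\left(-6,3 \right)} \right)} \left(-1231 + p\right) = - 14 \left(-1231 + 71\right) = \left(-14\right) \left(-1160\right) = 16240$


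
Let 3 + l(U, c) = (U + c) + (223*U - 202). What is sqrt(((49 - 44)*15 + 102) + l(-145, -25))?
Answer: I*sqrt(32533) ≈ 180.37*I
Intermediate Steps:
l(U, c) = -205 + c + 224*U (l(U, c) = -3 + ((U + c) + (223*U - 202)) = -3 + ((U + c) + (-202 + 223*U)) = -3 + (-202 + c + 224*U) = -205 + c + 224*U)
sqrt(((49 - 44)*15 + 102) + l(-145, -25)) = sqrt(((49 - 44)*15 + 102) + (-205 - 25 + 224*(-145))) = sqrt((5*15 + 102) + (-205 - 25 - 32480)) = sqrt((75 + 102) - 32710) = sqrt(177 - 32710) = sqrt(-32533) = I*sqrt(32533)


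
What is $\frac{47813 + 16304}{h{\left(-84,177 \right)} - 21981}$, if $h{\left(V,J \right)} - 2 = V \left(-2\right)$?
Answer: $- \frac{64117}{21811} \approx -2.9397$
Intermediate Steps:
$h{\left(V,J \right)} = 2 - 2 V$ ($h{\left(V,J \right)} = 2 + V \left(-2\right) = 2 - 2 V$)
$\frac{47813 + 16304}{h{\left(-84,177 \right)} - 21981} = \frac{47813 + 16304}{\left(2 - -168\right) - 21981} = \frac{64117}{\left(2 + 168\right) - 21981} = \frac{64117}{170 - 21981} = \frac{64117}{-21811} = 64117 \left(- \frac{1}{21811}\right) = - \frac{64117}{21811}$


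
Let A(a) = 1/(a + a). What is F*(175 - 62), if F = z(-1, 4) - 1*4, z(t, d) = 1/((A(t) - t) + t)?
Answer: -678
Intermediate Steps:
A(a) = 1/(2*a)
z(t, d) = 2*t (z(t, d) = 1/((1/(2*t) - t) + t) = 1/(1/(2*t)) = 2*t)
F = -6 (F = 2*(-1) - 1*4 = -2 - 4 = -6)
F*(175 - 62) = -6*(175 - 62) = -6*113 = -678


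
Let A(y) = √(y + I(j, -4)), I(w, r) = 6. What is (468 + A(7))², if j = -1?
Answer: (468 + √13)² ≈ 2.2241e+5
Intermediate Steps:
A(y) = √(6 + y) (A(y) = √(y + 6) = √(6 + y))
(468 + A(7))² = (468 + √(6 + 7))² = (468 + √13)²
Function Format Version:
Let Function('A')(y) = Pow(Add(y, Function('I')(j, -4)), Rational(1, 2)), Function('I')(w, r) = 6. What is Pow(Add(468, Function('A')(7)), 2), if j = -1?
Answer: Pow(Add(468, Pow(13, Rational(1, 2))), 2) ≈ 2.2241e+5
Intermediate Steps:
Function('A')(y) = Pow(Add(6, y), Rational(1, 2)) (Function('A')(y) = Pow(Add(y, 6), Rational(1, 2)) = Pow(Add(6, y), Rational(1, 2)))
Pow(Add(468, Function('A')(7)), 2) = Pow(Add(468, Pow(Add(6, 7), Rational(1, 2))), 2) = Pow(Add(468, Pow(13, Rational(1, 2))), 2)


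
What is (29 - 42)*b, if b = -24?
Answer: 312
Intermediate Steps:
(29 - 42)*b = (29 - 42)*(-24) = -13*(-24) = 312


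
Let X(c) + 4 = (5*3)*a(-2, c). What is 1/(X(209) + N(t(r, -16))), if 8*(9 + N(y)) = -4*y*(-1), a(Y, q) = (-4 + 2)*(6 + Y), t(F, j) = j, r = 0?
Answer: -1/141 ≈ -0.0070922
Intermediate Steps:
a(Y, q) = -12 - 2*Y (a(Y, q) = -2*(6 + Y) = -12 - 2*Y)
N(y) = -9 + y/2 (N(y) = -9 + (-4*y*(-1))/8 = -9 + (4*y)/8 = -9 + y/2)
X(c) = -124 (X(c) = -4 + (5*3)*(-12 - 2*(-2)) = -4 + 15*(-12 + 4) = -4 + 15*(-8) = -4 - 120 = -124)
1/(X(209) + N(t(r, -16))) = 1/(-124 + (-9 + (½)*(-16))) = 1/(-124 + (-9 - 8)) = 1/(-124 - 17) = 1/(-141) = -1/141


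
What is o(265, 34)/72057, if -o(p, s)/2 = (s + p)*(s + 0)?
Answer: -20332/72057 ≈ -0.28217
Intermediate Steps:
o(p, s) = -2*s*(p + s) (o(p, s) = -2*(s + p)*(s + 0) = -2*(p + s)*s = -2*s*(p + s))
o(265, 34)/72057 = -2*34*(265 + 34)/72057 = -2*34*299*(1/72057) = -20332*1/72057 = -20332/72057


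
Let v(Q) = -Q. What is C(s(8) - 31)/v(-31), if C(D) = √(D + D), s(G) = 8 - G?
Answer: I*√62/31 ≈ 0.254*I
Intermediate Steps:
C(D) = √2*√D (C(D) = √(2*D) = √2*√D)
C(s(8) - 31)/v(-31) = (√2*√((8 - 1*8) - 31))/((-1*(-31))) = (√2*√((8 - 8) - 31))/31 = (√2*√(0 - 31))*(1/31) = (√2*√(-31))*(1/31) = (√2*(I*√31))*(1/31) = (I*√62)*(1/31) = I*√62/31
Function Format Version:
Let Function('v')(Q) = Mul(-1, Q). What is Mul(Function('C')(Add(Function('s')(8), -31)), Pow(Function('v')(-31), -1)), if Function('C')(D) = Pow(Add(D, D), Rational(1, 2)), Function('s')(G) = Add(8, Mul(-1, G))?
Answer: Mul(Rational(1, 31), I, Pow(62, Rational(1, 2))) ≈ Mul(0.25400, I)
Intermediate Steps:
Function('C')(D) = Mul(Pow(2, Rational(1, 2)), Pow(D, Rational(1, 2))) (Function('C')(D) = Pow(Mul(2, D), Rational(1, 2)) = Mul(Pow(2, Rational(1, 2)), Pow(D, Rational(1, 2))))
Mul(Function('C')(Add(Function('s')(8), -31)), Pow(Function('v')(-31), -1)) = Mul(Mul(Pow(2, Rational(1, 2)), Pow(Add(Add(8, Mul(-1, 8)), -31), Rational(1, 2))), Pow(Mul(-1, -31), -1)) = Mul(Mul(Pow(2, Rational(1, 2)), Pow(Add(Add(8, -8), -31), Rational(1, 2))), Pow(31, -1)) = Mul(Mul(Pow(2, Rational(1, 2)), Pow(Add(0, -31), Rational(1, 2))), Rational(1, 31)) = Mul(Mul(Pow(2, Rational(1, 2)), Pow(-31, Rational(1, 2))), Rational(1, 31)) = Mul(Mul(Pow(2, Rational(1, 2)), Mul(I, Pow(31, Rational(1, 2)))), Rational(1, 31)) = Mul(Mul(I, Pow(62, Rational(1, 2))), Rational(1, 31)) = Mul(Rational(1, 31), I, Pow(62, Rational(1, 2)))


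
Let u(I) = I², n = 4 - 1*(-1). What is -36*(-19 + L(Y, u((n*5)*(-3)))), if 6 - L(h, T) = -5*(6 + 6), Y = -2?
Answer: -1692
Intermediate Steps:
n = 5 (n = 4 + 1 = 5)
L(h, T) = 66 (L(h, T) = 6 - (-5)*(6 + 6) = 6 - (-5)*12 = 6 - 1*(-60) = 6 + 60 = 66)
-36*(-19 + L(Y, u((n*5)*(-3)))) = -36*(-19 + 66) = -36*47 = -1692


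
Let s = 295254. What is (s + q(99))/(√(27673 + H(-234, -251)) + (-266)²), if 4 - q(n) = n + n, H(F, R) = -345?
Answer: 186404155/44699859 - 147530*√427/312899013 ≈ 4.1604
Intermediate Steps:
q(n) = 4 - 2*n (q(n) = 4 - (n + n) = 4 - 2*n)
(s + q(99))/(√(27673 + H(-234, -251)) + (-266)²) = (295254 + (4 - 2*99))/(√(27673 - 345) + (-266)²) = (295254 + (4 - 198))/(√27328 + 70756) = (295254 - 194)/(8*√427 + 70756) = 295060/(70756 + 8*√427)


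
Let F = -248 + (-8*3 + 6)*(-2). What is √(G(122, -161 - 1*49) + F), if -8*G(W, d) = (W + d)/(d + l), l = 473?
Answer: I*√14660935/263 ≈ 14.559*I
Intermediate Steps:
G(W, d) = -(W + d)/(8*(473 + d)) (G(W, d) = -(W + d)/(8*(d + 473)) = -(W + d)/(8*(473 + d)))
F = -212 (F = -248 + (-24 + 6)*(-2) = -248 - 18*(-2) = -248 + 36 = -212)
√(G(122, -161 - 1*49) + F) = √((-1*122 - (-161 - 1*49))/(8*(473 + (-161 - 1*49))) - 212) = √((-122 - (-161 - 49))/(8*(473 + (-161 - 49))) - 212) = √((-122 - 1*(-210))/(8*(473 - 210)) - 212) = √((⅛)*(-122 + 210)/263 - 212) = √((⅛)*(1/263)*88 - 212) = √(11/263 - 212) = √(-55745/263) = I*√14660935/263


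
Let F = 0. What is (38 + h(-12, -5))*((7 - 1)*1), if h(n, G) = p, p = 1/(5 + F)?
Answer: 1146/5 ≈ 229.20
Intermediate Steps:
p = 1/5 (p = 1/(5 + 0) = 1/5 ≈ 0.20000)
h(n, G) = 1/5
(38 + h(-12, -5))*((7 - 1)*1) = (38 + 1/5)*((7 - 1)*1) = 191*(6*1)/5 = (191/5)*6 = 1146/5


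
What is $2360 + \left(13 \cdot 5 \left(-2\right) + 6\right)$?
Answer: $2236$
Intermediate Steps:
$2360 + \left(13 \cdot 5 \left(-2\right) + 6\right) = 2360 + \left(13 \left(-10\right) + 6\right) = 2360 + \left(-130 + 6\right) = 2360 - 124 = 2236$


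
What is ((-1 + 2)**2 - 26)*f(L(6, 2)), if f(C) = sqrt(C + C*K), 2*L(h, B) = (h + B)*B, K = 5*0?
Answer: -50*sqrt(2) ≈ -70.711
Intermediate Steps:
K = 0
L(h, B) = B*(B + h)/2 (L(h, B) = ((h + B)*B)/2 = ((B + h)*B)/2 = (B*(B + h))/2 = B*(B + h)/2)
f(C) = sqrt(C) (f(C) = sqrt(C + C*0) = sqrt(C + 0) = sqrt(C))
((-1 + 2)**2 - 26)*f(L(6, 2)) = ((-1 + 2)**2 - 26)*sqrt((1/2)*2*(2 + 6)) = (1**2 - 26)*sqrt((1/2)*2*8) = (1 - 26)*sqrt(8) = -50*sqrt(2)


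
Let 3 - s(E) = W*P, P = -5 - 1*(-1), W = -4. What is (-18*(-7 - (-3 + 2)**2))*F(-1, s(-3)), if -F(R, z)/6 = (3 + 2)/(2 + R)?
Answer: -4320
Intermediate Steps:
P = -4 (P = -5 + 1 = -4)
s(E) = -13 (s(E) = 3 - (-4)*(-4) = 3 - 1*16 = 3 - 16 = -13)
F(R, z) = -30/(2 + R) (F(R, z) = -6*(3 + 2)/(2 + R) = -30/(2 + R))
(-18*(-7 - (-3 + 2)**2))*F(-1, s(-3)) = (-18*(-7 - (-3 + 2)**2))*(-30/(2 - 1)) = (-18*(-7 - 1*(-1)**2))*(-30/1) = (-18*(-7 - 1*1))*(-30*1) = -18*(-7 - 1)*(-30) = -18*(-8)*(-30) = 144*(-30) = -4320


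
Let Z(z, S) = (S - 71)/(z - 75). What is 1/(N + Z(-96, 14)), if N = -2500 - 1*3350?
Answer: -3/17549 ≈ -0.00017095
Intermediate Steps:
Z(z, S) = (-71 + S)/(-75 + z)
N = -5850 (N = -2500 - 3350 = -5850)
1/(N + Z(-96, 14)) = 1/(-5850 + (-71 + 14)/(-75 - 96)) = 1/(-5850 - 57/(-171)) = 1/(-5850 - 1/171*(-57)) = 1/(-5850 + ⅓) = 1/(-17549/3) = -3/17549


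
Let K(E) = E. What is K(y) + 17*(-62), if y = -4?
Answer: -1058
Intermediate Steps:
K(y) + 17*(-62) = -4 + 17*(-62) = -4 - 1054 = -1058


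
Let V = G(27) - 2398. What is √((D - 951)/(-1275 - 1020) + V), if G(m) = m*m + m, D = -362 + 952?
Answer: I*√960847395/765 ≈ 40.52*I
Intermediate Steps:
D = 590
G(m) = m + m² (G(m) = m² + m = m + m²)
V = -1642 (V = 27*(1 + 27) - 2398 = 27*28 - 2398 = 756 - 2398 = -1642)
√((D - 951)/(-1275 - 1020) + V) = √((590 - 951)/(-1275 - 1020) - 1642) = √(-361/(-2295) - 1642) = √(-361*(-1/2295) - 1642) = √(361/2295 - 1642) = √(-3768029/2295) = I*√960847395/765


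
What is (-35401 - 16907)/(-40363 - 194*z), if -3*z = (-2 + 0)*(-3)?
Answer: 17436/13325 ≈ 1.3085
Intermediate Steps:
z = -2 (z = -(-2 + 0)*(-3)/3 = -(-2)*(-3)/3 = -⅓*6 = -2)
(-35401 - 16907)/(-40363 - 194*z) = (-35401 - 16907)/(-40363 - 194*(-2)) = -52308/(-40363 + 388) = -52308/(-39975) = -52308*(-1/39975) = 17436/13325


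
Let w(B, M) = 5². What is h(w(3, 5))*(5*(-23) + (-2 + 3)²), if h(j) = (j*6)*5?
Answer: -85500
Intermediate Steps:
w(B, M) = 25
h(j) = 30*j (h(j) = (6*j)*5 = 30*j)
h(w(3, 5))*(5*(-23) + (-2 + 3)²) = (30*25)*(5*(-23) + (-2 + 3)²) = 750*(-115 + 1²) = 750*(-115 + 1) = 750*(-114) = -85500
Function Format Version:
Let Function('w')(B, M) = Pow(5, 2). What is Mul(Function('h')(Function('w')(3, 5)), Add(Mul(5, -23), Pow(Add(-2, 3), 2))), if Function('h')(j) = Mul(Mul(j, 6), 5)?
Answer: -85500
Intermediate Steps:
Function('w')(B, M) = 25
Function('h')(j) = Mul(30, j) (Function('h')(j) = Mul(Mul(6, j), 5) = Mul(30, j))
Mul(Function('h')(Function('w')(3, 5)), Add(Mul(5, -23), Pow(Add(-2, 3), 2))) = Mul(Mul(30, 25), Add(Mul(5, -23), Pow(Add(-2, 3), 2))) = Mul(750, Add(-115, Pow(1, 2))) = Mul(750, Add(-115, 1)) = Mul(750, -114) = -85500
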